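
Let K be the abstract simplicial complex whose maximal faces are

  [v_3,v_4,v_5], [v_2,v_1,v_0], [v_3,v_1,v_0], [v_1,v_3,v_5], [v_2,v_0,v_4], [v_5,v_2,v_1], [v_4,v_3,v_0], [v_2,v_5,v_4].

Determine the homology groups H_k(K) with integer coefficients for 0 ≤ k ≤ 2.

H_0 = Z,  H_1 = 0,  H_2 = Z.

We work with the vertex ordering v_0 < v_1 < v_2 < v_3 < v_4 < v_5. The simplices of K, each written with vertices in increasing order, are:

  0-simplices (6): [v_0], [v_1], [v_2], [v_3], [v_4], [v_5]
  1-simplices (12): [v_0,v_1], [v_0,v_2], [v_0,v_3], [v_0,v_4], [v_1,v_2], [v_1,v_3], [v_1,v_5], [v_2,v_4], [v_2,v_5], [v_3,v_4], [v_3,v_5], [v_4,v_5]
  2-simplices (8): [v_0,v_1,v_2], [v_0,v_1,v_3], [v_0,v_2,v_4], [v_0,v_3,v_4], [v_1,v_2,v_5], [v_1,v_3,v_5], [v_2,v_4,v_5], [v_3,v_4,v_5]

so the chain groups are C_0 ≅ Z^6, C_1 ≅ Z^12, C_2 ≅ Z^8.

The boundary map ∂_1: C_1 → C_0 is given by ∂[p,q] = [q] − [p]. For instance
  ∂[v_0,v_3] = [v_3] − [v_0].
As a 6×12 matrix over Z this has rank 5, with invariant factors (1,1,1,1,1).

The boundary map ∂_2: C_2 → C_1 maps a triangle to the signed sum of its edges. For instance
  ∂[v_0,v_1,v_3] = [v_1,v_3] − [v_0,v_3] + [v_0,v_1],
  ∂[v_1,v_3,v_5] = [v_3,v_5] − [v_1,v_5] + [v_1,v_3].
As a 12×8 matrix over Z this has rank 7, with invariant factors (1,1,1,1,1,1,1).

From H_k ≅ ker(∂_k) / im(∂_{k+1}) we obtain:

  H_0: rank C_0 − rank ∂_1 = 6 − 5 = 1, and the invariant factors of ∂_1 are all 1, so H_0 = Z.
  H_1: rank ker ∂_1 − rank ∂_2 = (12 − 5) − 7 = 0, and the invariant factors of ∂_2 are all 1, so H_1 = 0.
  H_2: rank ker ∂_2 − rank ∂_3 = (8 − 7) − 0 = 1, and there is no ∂_3, so H_2 = Z.

As a check, the Euler characteristic is 6 − 12 + 8 = 2, which agrees with 1 − 0 + 1 = 2.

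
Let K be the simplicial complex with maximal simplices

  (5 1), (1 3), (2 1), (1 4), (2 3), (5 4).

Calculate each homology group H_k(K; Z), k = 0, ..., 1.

K has 5 vertices, 6 edges.
rank ∂_0 = 0, rank ∂_1 = 4 ⇒ b_0 = 5 − 0 − 4 = 1; all invariant factors of ∂_1 are 1 so no torsion. So H_0 = Z.
rank ∂_1 = 4, rank ∂_2 = 0 ⇒ b_1 = 6 − 4 − 0 = 2. So H_1 = Z^2.

H_0 = Z,  H_1 = Z^2.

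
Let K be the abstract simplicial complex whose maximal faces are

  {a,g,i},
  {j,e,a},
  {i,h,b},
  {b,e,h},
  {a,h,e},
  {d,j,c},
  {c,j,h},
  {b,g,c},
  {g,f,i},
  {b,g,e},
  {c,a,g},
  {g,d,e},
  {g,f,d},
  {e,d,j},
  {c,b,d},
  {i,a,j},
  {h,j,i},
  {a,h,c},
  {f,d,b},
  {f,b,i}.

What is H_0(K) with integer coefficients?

H_0 = Z.

Order the vertices as a < b < c < d < e < f < g < h < i < j. Listing each simplex with vertices in this order, K has dimension 2 with simplices:

  0-simplices (10): a, b, c, d, e, f, g, h, i, j
  1-simplices (30): ac, ae, ag, ah, ai, aj, bc, bd, be, bf, bg, bh, bi, cd, cg, ch, cj, de, df, dg, dj, eg, eh, ej, fg, fi, gi, hi, hj, ij
  2-simplices (20): acg, ach, aeh, aej, agi, aij, bcd, bcg, bdf, beg, beh, bfi, bhi, cdj, chj, deg, dej, dfg, fgi, hij

giving chain groups C_0 ≅ Z^10, C_1 ≅ Z^30, C_2 ≅ Z^20.

∂_1: C_1 → C_0 is given by ∂[p,q] = [q] − [p].
The resulting 10×30 matrix has rank 9, and its Smith normal form has invariant factors (1,1,1,1,1,1,1,1,1).

∂_2: C_2 → C_1 maps a triangle to the signed sum of its edges. For instance
  ∂bcd = cd − bd + bc,
  ∂ach = ch − ah + ac.
The 30×20 boundary matrix has rank 20 and Smith normal form diag(1,1,1,1,1,1,1,1,1,1,1,1,1,1,1,1,1,1,1,2).

From H_k ≅ ker(∂_k) / im(∂_{k+1}) we obtain:

  H_0: rank C_0 − rank ∂_1 = 10 − 9 = 1, and the invariant factors of ∂_1 are all 1, so H_0 ≅ Z.

(K is a triangulation of the Klein bottle.)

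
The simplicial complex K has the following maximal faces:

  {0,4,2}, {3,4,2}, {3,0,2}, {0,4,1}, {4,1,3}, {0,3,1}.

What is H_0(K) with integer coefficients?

H_0 = Z.

Fix the vertex order 0 < 1 < 2 < 3 < 4 and write every simplex with vertices in increasing order. Then dim K = 2 and the simplices of K are:

  0-simplices (5): [0], [1], [2], [3], [4]
  1-simplices (9): [0,1], [0,2], [0,3], [0,4], [1,3], [1,4], [2,3], [2,4], [3,4]
  2-simplices (6): [0,1,3], [0,1,4], [0,2,3], [0,2,4], [1,3,4], [2,3,4]

giving chain groups C_0 ≅ Z^5, C_1 ≅ Z^9, C_2 ≅ Z^6.

∂_1: C_1 → C_0 is given by ∂[p,q] = [q] − [p]. For instance
  ∂[2,4] = [4] − [2].
The 5×9 boundary matrix has rank 4 and Smith normal form diag(1,1,1,1).

Boundary ∂_2: C_2 → C_1 sends each 2-simplex [p,q,r] to [q,r] − [p,r] + [p,q]. For instance
  ∂[0,2,4] = [2,4] − [0,4] + [0,2],
  ∂[0,1,4] = [1,4] − [0,4] + [0,1].
This gives a 9×6 integer matrix of rank 5; reducing to Smith normal form yields diagonal entries (1,1,1,1,1).

Computing H_k = (kernel of ∂_k) / (image of ∂_{k+1}):

  H_0: rank C_0 − rank ∂_1 = 5 − 4 = 1, and the invariant factors of ∂_1 are all 1, so H_0 = Z.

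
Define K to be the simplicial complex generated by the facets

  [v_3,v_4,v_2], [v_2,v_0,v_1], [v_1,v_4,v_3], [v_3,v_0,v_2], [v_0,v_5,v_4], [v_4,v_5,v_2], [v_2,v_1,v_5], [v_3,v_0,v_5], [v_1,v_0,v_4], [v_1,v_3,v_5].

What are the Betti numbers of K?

K has 6 vertices, 15 edges, 10 triangles.
rank ∂_0 = 0, rank ∂_1 = 5 ⇒ b_0 = 6 − 0 − 5 = 1; all invariant factors of ∂_1 are 1 so no torsion. So H_0 ≅ Z.
rank ∂_1 = 5, rank ∂_2 = 10 ⇒ b_1 = 15 − 5 − 10 = 0; ∂_2 has invariant factor(s) [2] giving torsion. So H_1 ≅ Z/2.
rank ∂_2 = 10, rank ∂_3 = 0 ⇒ b_2 = 10 − 10 − 0 = 0. So H_2 ≅ 0.

b_0 = 1, b_1 = 0, b_2 = 0.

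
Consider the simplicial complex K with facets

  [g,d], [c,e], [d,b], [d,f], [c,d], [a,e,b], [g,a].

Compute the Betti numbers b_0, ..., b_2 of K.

b_0 = 1, b_1 = 2, b_2 = 0.

We work with the vertex ordering a < b < c < d < e < f < g. The simplices of K, each written with vertices in increasing order, are:

  0-simplices (7): a, b, c, d, e, f, g
  1-simplices (9): ab, ae, ag, bd, be, cd, ce, df, dg
  2-simplices (1): abe

Hence C_0 ≅ Z^7, C_1 ≅ Z^9, C_2 ≅ Z^1.

Boundary ∂_1: C_1 → C_0 sends each edge [p,q] (with p < q) to q − p. For instance
  ∂dg = g − d.
As a 7×9 matrix over Z this has rank 6, with invariant factors (1,1,1,1,1,1).

The boundary map ∂_2: C_2 → C_1 acts by ∂[p,q,r] = [q,r] − [p,r] + [p,q]. For instance
  ∂abe = be − ae + ab.
The resulting 9×1 matrix has rank 1, and its Smith normal form has invariant factors (1).

Now H_k = ker ∂_k / im ∂_{k+1}, so:

  H_0: rank C_0 − rank ∂_1 = 7 − 6 = 1, and the invariant factors of ∂_1 are all 1, so H_0 ≅ Z.
  H_1: rank ker ∂_1 − rank ∂_2 = (9 − 6) − 1 = 2, and the invariant factors of ∂_2 are all 1, so H_1 ≅ Z^2.
  H_2: rank ker ∂_2 − rank ∂_3 = (1 − 1) − 0 = 0, and there is no ∂_3, so H_2 ≅ 0.

Hence the Betti numbers are b_0 = 1, b_1 = 2, b_2 = 0.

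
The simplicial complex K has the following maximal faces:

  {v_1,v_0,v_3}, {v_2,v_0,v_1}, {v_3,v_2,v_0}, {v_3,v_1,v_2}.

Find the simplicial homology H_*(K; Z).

H_0 = Z,  H_1 = 0,  H_2 = Z.

K has 4 vertices, 6 edges, 4 triangles.
rank ∂_0 = 0, rank ∂_1 = 3 ⇒ b_0 = 4 − 0 − 3 = 1; all invariant factors of ∂_1 are 1 so no torsion. So H_0 ≅ Z.
rank ∂_1 = 3, rank ∂_2 = 3 ⇒ b_1 = 6 − 3 − 3 = 0; all invariant factors of ∂_2 are 1 so no torsion. So H_1 ≅ 0.
rank ∂_2 = 3, rank ∂_3 = 0 ⇒ b_2 = 4 − 3 − 0 = 1. So H_2 ≅ Z.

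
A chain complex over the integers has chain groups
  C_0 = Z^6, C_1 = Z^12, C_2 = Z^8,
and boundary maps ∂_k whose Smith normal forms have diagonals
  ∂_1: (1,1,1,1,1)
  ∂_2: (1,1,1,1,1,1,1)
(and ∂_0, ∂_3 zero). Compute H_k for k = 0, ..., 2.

H_0 ≅ Z,  H_1 = 0,  H_2 ≅ Z.

H_0: b_0 = 6 − 0 − 5 = 1; torsion from ∂_1 factors > 1: none. So H_0 ≅ Z.
H_1: b_1 = 12 − 5 − 7 = 0; torsion from ∂_2 factors > 1: none. So H_1 ≅ 0.
H_2: b_2 = 8 − 7 − 0 = 1; torsion from ∂_3 factors > 1: none. So H_2 ≅ Z.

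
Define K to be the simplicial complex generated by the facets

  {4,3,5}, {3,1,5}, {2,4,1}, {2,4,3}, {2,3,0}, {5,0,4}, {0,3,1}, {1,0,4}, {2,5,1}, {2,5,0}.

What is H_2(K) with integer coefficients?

Fix the vertex order 0 < 1 < 2 < 3 < 4 < 5 and write every simplex with vertices in increasing order. Then dim K = 2 and the simplices of K are:

  0-simplices (6): [0], [1], [2], [3], [4], [5]
  1-simplices (15): [0,1], [0,2], [0,3], [0,4], [0,5], [1,2], [1,3], [1,4], [1,5], [2,3], [2,4], [2,5], [3,4], [3,5], [4,5]
  2-simplices (10): [0,1,3], [0,1,4], [0,2,3], [0,2,5], [0,4,5], [1,2,4], [1,2,5], [1,3,5], [2,3,4], [3,4,5]

giving chain groups C_0 ≅ Z^6, C_1 ≅ Z^15, C_2 ≅ Z^10.

∂_1: C_1 → C_0 maps an edge to its endpoints' difference, ∂[p,q] = q − p. For instance
  ∂[3,4] = [4] − [3].
The 6×15 boundary matrix has rank 5 and Smith normal form diag(1,1,1,1,1).

Boundary ∂_2: C_2 → C_1 acts by ∂[p,q,r] = [q,r] − [p,r] + [p,q]. For instance
  ∂[0,2,5] = [2,5] − [0,5] + [0,2],
  ∂[1,3,5] = [3,5] − [1,5] + [1,3].
As a 15×10 matrix over Z this has rank 10, with invariant factors (1,1,1,1,1,1,1,1,1,2).

Reading off H_k = ker ∂_k / im ∂_{k+1}:

  H_2: rank ker ∂_2 − rank ∂_3 = (10 − 10) − 0 = 0, and there is no ∂_3, so H_2 ≅ 0.

H_2 ≅ 0.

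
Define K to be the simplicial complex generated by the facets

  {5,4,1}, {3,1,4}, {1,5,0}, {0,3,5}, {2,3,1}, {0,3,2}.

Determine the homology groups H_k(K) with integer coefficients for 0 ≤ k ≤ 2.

Order the vertices as 0 < 1 < 2 < 3 < 4 < 5. Listing each simplex with vertices in this order, K has dimension 2 with simplices:

  0-simplices (6): [0], [1], [2], [3], [4], [5]
  1-simplices (12): [0,1], [0,2], [0,3], [0,5], [1,2], [1,3], [1,4], [1,5], [2,3], [3,4], [3,5], [4,5]
  2-simplices (6): [0,1,5], [0,2,3], [0,3,5], [1,2,3], [1,3,4], [1,4,5]

so the chain groups are C_0 ≅ Z^6, C_1 ≅ Z^12, C_2 ≅ Z^6.

∂_1: C_1 → C_0 sends each edge [p,q] (with p < q) to q − p.
The 6×12 boundary matrix has rank 5 and Smith normal form diag(1,1,1,1,1).

∂_2: C_2 → C_1 maps a triangle to the signed sum of its edges. For instance
  ∂[0,2,3] = [2,3] − [0,3] + [0,2],
  ∂[1,2,3] = [2,3] − [1,3] + [1,2].
This gives a 12×6 integer matrix of rank 6; reducing to Smith normal form yields diagonal entries (1,1,1,1,1,1).

From H_k ≅ ker(∂_k) / im(∂_{k+1}) we obtain:

  H_0: rank C_0 − rank ∂_1 = 6 − 5 = 1, and the invariant factors of ∂_1 are all 1, so H_0 = Z.
  H_1: rank ker ∂_1 − rank ∂_2 = (12 − 5) − 6 = 1, and the invariant factors of ∂_2 are all 1, so H_1 = Z.
  H_2: rank ker ∂_2 − rank ∂_3 = (6 − 6) − 0 = 0, and there is no ∂_3, so H_2 = 0.

H_0 ≅ Z,  H_1 ≅ Z,  H_2 = 0.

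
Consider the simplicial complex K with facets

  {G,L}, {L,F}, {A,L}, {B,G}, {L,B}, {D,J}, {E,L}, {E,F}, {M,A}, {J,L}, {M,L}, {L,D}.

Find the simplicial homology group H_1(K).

H_1 ≅ Z^4.

Order the vertices as A < B < D < E < F < G < J < L < M. Listing each simplex with vertices in this order, K has dimension 1 with simplices:

  0-simplices (9): A, B, D, E, F, G, J, L, M
  1-simplices (12): AL, AM, BG, BL, DJ, DL, EF, EL, FL, GL, JL, LM

so the chain groups are C_0 ≅ Z^9, C_1 ≅ Z^12.

The boundary map ∂_1: C_1 → C_0 maps an edge to its endpoints' difference, ∂[p,q] = q − p.
This gives a 9×12 integer matrix of rank 8; reducing to Smith normal form yields diagonal entries (1,1,1,1,1,1,1,1).

Computing H_k = (kernel of ∂_k) / (image of ∂_{k+1}):

  H_1: rank ker ∂_1 − rank ∂_2 = (12 − 8) − 0 = 4, and there is no ∂_2, so H_1 = Z^4.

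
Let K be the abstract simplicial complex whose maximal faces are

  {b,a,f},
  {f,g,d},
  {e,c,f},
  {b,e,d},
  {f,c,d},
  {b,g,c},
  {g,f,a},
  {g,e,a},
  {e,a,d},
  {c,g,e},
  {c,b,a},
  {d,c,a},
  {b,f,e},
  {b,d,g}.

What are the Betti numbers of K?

b_0 = 1, b_1 = 2, b_2 = 1.

Order the vertices as a < b < c < d < e < f < g. Listing each simplex with vertices in this order, K has dimension 2 with simplices:

  0-simplices (7): a, b, c, d, e, f, g
  1-simplices (21): ab, ac, ad, ae, af, ag, bc, bd, be, bf, bg, cd, ce, cf, cg, de, df, dg, ef, eg, fg
  2-simplices (14): abc, abf, acd, ade, aeg, afg, bcg, bde, bdg, bef, cdf, cef, ceg, dfg

giving chain groups C_0 ≅ Z^7, C_1 ≅ Z^21, C_2 ≅ Z^14.

The boundary map ∂_1: C_1 → C_0 maps an edge to its endpoints' difference, ∂[p,q] = q − p.
As a 7×21 matrix over Z this has rank 6, with invariant factors (1,1,1,1,1,1).

∂_2: C_2 → C_1 sends each 2-simplex [p,q,r] to [q,r] − [p,r] + [p,q]. For instance
  ∂abf = bf − af + ab,
  ∂acd = cd − ad + ac.
The resulting 21×14 matrix has rank 13, and its Smith normal form has invariant factors (1,1,1,1,1,1,1,1,1,1,1,1,1).

From H_k ≅ ker(∂_k) / im(∂_{k+1}) we obtain:

  H_0: rank C_0 − rank ∂_1 = 7 − 6 = 1, and the invariant factors of ∂_1 are all 1, so H_0 = Z.
  H_1: rank ker ∂_1 − rank ∂_2 = (21 − 6) − 13 = 2, and the invariant factors of ∂_2 are all 1, so H_1 = Z^2.
  H_2: rank ker ∂_2 − rank ∂_3 = (14 − 13) − 0 = 1, and there is no ∂_3, so H_2 = Z.

As a check, the Euler characteristic is 7 − 21 + 14 = 0, which agrees with 1 − 2 + 1 = 0.
(K is a triangulation of the torus T^2.)

Hence the Betti numbers are b_0 = 1, b_1 = 2, b_2 = 1.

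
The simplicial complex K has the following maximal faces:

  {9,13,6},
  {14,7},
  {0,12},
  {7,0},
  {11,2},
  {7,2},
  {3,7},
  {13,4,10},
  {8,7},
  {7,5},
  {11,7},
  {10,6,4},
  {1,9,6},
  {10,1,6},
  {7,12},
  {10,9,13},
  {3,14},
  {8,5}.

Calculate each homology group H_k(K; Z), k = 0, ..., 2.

H_0 ≅ Z^2,  H_1 ≅ Z^5,  H_2 = 0.

Order the vertices as 0 < 1 < 2 < 3 < 4 < 5 < 6 < 7 < 8 < 9 < 10 < 11 < 12 < 13 < 14. Listing each simplex with vertices in this order, K has dimension 2 with simplices:

  0-simplices (15): [0], [1], [2], [3], [4], [5], [6], [7], [8], [9], [10], [11], [12], [13], [14]
  1-simplices (24): (24 of them)
  2-simplices (6): [1,6,9], [1,6,10], [4,6,10], [4,10,13], [6,9,13], [9,10,13]

giving chain groups C_0 ≅ Z^15, C_1 ≅ Z^24, C_2 ≅ Z^6.

∂_1: C_1 → C_0 maps an edge to its endpoints' difference, ∂[p,q] = q − p.
As a 15×24 matrix over Z this has rank 13, with invariant factors (1,1,1,1,1,1,1,1,1,1,1,1,1).

The boundary map ∂_2: C_2 → C_1 acts by ∂[p,q,r] = [q,r] − [p,r] + [p,q]. For instance
  ∂[1,6,10] = [6,10] − [1,10] + [1,6],
  ∂[9,10,13] = [10,13] − [9,13] + [9,10].
The resulting 24×6 matrix has rank 6, and its Smith normal form has invariant factors (1,1,1,1,1,1).

Now H_k = ker ∂_k / im ∂_{k+1}, so:

  H_0: rank C_0 − rank ∂_1 = 15 − 13 = 2, and the invariant factors of ∂_1 are all 1, so H_0 = Z^2.
  H_1: rank ker ∂_1 − rank ∂_2 = (24 − 13) − 6 = 5, and the invariant factors of ∂_2 are all 1, so H_1 = Z^5.
  H_2: rank ker ∂_2 − rank ∂_3 = (6 − 6) − 0 = 0, and there is no ∂_3, so H_2 = 0.

(K is a triangulation of the disjoint union of a wedge of 4 circles and the cylinder S^1 x I.)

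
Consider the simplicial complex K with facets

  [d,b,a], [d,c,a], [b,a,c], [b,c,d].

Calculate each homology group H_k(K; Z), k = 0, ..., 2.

H_0 ≅ Z,  H_1 = 0,  H_2 ≅ Z.

We work with the vertex ordering a < b < c < d. The simplices of K, each written with vertices in increasing order, are:

  0-simplices (4): a, b, c, d
  1-simplices (6): ab, ac, ad, bc, bd, cd
  2-simplices (4): abc, abd, acd, bcd

so the chain groups are C_0 ≅ Z^4, C_1 ≅ Z^6, C_2 ≅ Z^4.

∂_1: C_1 → C_0 maps an edge to its endpoints' difference, ∂[p,q] = q − p. For instance
  ∂ad = d − a.
This gives a 4×6 integer matrix of rank 3; reducing to Smith normal form yields diagonal entries (1,1,1).

The boundary map ∂_2: C_2 → C_1 maps a triangle to the signed sum of its edges. For instance
  ∂acd = cd − ad + ac,
  ∂abd = bd − ad + ab.
This gives a 6×4 integer matrix of rank 3; reducing to Smith normal form yields diagonal entries (1,1,1).

Reading off H_k = ker ∂_k / im ∂_{k+1}:

  H_0: rank C_0 − rank ∂_1 = 4 − 3 = 1, and the invariant factors of ∂_1 are all 1, so H_0 ≅ Z.
  H_1: rank ker ∂_1 − rank ∂_2 = (6 − 3) − 3 = 0, and the invariant factors of ∂_2 are all 1, so H_1 ≅ 0.
  H_2: rank ker ∂_2 − rank ∂_3 = (4 − 3) − 0 = 1, and there is no ∂_3, so H_2 ≅ Z.

(K is a triangulation of the 2-sphere S^2.)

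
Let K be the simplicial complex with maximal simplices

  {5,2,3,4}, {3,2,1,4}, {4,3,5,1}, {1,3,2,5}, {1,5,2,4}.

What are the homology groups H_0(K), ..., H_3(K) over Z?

H_0 ≅ Z,  H_1 = 0,  H_2 = 0,  H_3 ≅ Z.

Take the total order 1 < 2 < 3 < 4 < 5 on the vertex set. Then K (dimension 3) consists of the simplices:

  0-simplices (5): [1], [2], [3], [4], [5]
  1-simplices (10): [1,2], [1,3], [1,4], [1,5], [2,3], [2,4], [2,5], [3,4], [3,5], [4,5]
  2-simplices (10): [1,2,3], [1,2,4], [1,2,5], [1,3,4], [1,3,5], [1,4,5], [2,3,4], [2,3,5], [2,4,5], [3,4,5]
  3-simplices (5): [1,2,3,4], [1,2,3,5], [1,2,4,5], [1,3,4,5], [2,3,4,5]

Hence C_0 ≅ Z^5, C_1 ≅ Z^10, C_2 ≅ Z^10, C_3 ≅ Z^5.

Boundary ∂_1: C_1 → C_0 sends each edge [p,q] (with p < q) to q − p.
The resulting 5×10 matrix has rank 4, and its Smith normal form has invariant factors (1,1,1,1).

∂_2: C_2 → C_1 sends each 2-simplex [p,q,r] to [q,r] − [p,r] + [p,q]. For instance
  ∂[3,4,5] = [4,5] − [3,5] + [3,4],
  ∂[2,4,5] = [4,5] − [2,5] + [2,4].
As a 10×10 matrix over Z this has rank 6, with invariant factors (1,1,1,1,1,1).

∂_3: C_3 → C_2 sends each 3-simplex σ to the alternating sum Σ_i (−1)^i (σ with its i-th vertex removed). For instance
  ∂[2,3,4,5] = [3,4,5] − [2,4,5] + [2,3,5] − [2,3,4],
  ∂[1,3,4,5] = [3,4,5] − [1,4,5] + [1,3,5] − [1,3,4].
The 10×5 boundary matrix has rank 4 and Smith normal form diag(1,1,1,1).

Computing H_k = (kernel of ∂_k) / (image of ∂_{k+1}):

  H_0: rank C_0 − rank ∂_1 = 5 − 4 = 1, and the invariant factors of ∂_1 are all 1, so H_0 ≅ Z.
  H_1: rank ker ∂_1 − rank ∂_2 = (10 − 4) − 6 = 0, and the invariant factors of ∂_2 are all 1, so H_1 ≅ 0.
  H_2: rank ker ∂_2 − rank ∂_3 = (10 − 6) − 4 = 0, and the invariant factors of ∂_3 are all 1, so H_2 ≅ 0.
  H_3: rank ker ∂_3 − rank ∂_4 = (5 − 4) − 0 = 1, and there is no ∂_4, so H_3 ≅ Z.

(K is a triangulation of the 3-sphere S^3.)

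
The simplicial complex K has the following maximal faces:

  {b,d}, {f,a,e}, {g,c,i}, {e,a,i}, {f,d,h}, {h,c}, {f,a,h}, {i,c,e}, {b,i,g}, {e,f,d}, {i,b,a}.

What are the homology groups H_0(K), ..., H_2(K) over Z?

H_0 ≅ Z,  H_1 ≅ Z^2,  H_2 = 0.

Take the total order a < b < c < d < e < f < g < h < i on the vertex set. Then K (dimension 2) consists of the simplices:

  0-simplices (9): a, b, c, d, e, f, g, h, i
  1-simplices (19): ab, ae, af, ah, ai, bd, bg, bi, ce, cg, ch, ci, de, df, dh, ef, ei, fh, gi
  2-simplices (9): abi, aef, aei, afh, bgi, cei, cgi, def, dfh

giving chain groups C_0 ≅ Z^9, C_1 ≅ Z^19, C_2 ≅ Z^9.

The boundary map ∂_1: C_1 → C_0 maps an edge to its endpoints' difference, ∂[p,q] = q − p.
As a 9×19 matrix over Z this has rank 8, with invariant factors (1,1,1,1,1,1,1,1).

∂_2: C_2 → C_1 maps a triangle to the signed sum of its edges. For instance
  ∂aei = ei − ai + ae,
  ∂bgi = gi − bi + bg.
The 19×9 boundary matrix has rank 9 and Smith normal form diag(1,1,1,1,1,1,1,1,1).

Computing H_k = (kernel of ∂_k) / (image of ∂_{k+1}):

  H_0: rank C_0 − rank ∂_1 = 9 − 8 = 1, and the invariant factors of ∂_1 are all 1, so H_0 = Z.
  H_1: rank ker ∂_1 − rank ∂_2 = (19 − 8) − 9 = 2, and the invariant factors of ∂_2 are all 1, so H_1 = Z^2.
  H_2: rank ker ∂_2 − rank ∂_3 = (9 − 9) − 0 = 0, and there is no ∂_3, so H_2 = 0.

As a check, the Euler characteristic is 9 − 19 + 9 = -1, which agrees with 1 − 2 + 0 = -1.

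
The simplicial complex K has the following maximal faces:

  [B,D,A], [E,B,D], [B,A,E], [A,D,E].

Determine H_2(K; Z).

Fix the vertex order A < B < D < E and write every simplex with vertices in increasing order. Then dim K = 2 and the simplices of K are:

  0-simplices (4): A, B, D, E
  1-simplices (6): AB, AD, AE, BD, BE, DE
  2-simplices (4): ABD, ABE, ADE, BDE

giving chain groups C_0 ≅ Z^4, C_1 ≅ Z^6, C_2 ≅ Z^4.

The boundary map ∂_1: C_1 → C_0 sends each edge [p,q] (with p < q) to q − p. For instance
  ∂BD = D − B.
This gives a 4×6 integer matrix of rank 3; reducing to Smith normal form yields diagonal entries (1,1,1).

Boundary ∂_2: C_2 → C_1 acts by ∂[p,q,r] = [q,r] − [p,r] + [p,q]. For instance
  ∂BDE = DE − BE + BD,
  ∂ABD = BD − AD + AB.
The resulting 6×4 matrix has rank 3, and its Smith normal form has invariant factors (1,1,1).

Computing H_k = (kernel of ∂_k) / (image of ∂_{k+1}):

  H_2: rank ker ∂_2 − rank ∂_3 = (4 − 3) − 0 = 1, and there is no ∂_3, so H_2 = Z.

H_2 = Z.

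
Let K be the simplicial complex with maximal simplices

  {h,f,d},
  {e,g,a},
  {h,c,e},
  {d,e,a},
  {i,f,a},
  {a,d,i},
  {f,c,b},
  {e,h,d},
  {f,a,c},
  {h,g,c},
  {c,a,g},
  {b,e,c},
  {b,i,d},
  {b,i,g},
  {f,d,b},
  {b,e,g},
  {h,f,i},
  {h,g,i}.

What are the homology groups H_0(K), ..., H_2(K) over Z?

H_0 = Z,  H_1 = Z ⊕ Z_2,  H_2 = 0.

We work with the vertex ordering a < b < c < d < e < f < g < h < i. The simplices of K, each written with vertices in increasing order, are:

  0-simplices (9): a, b, c, d, e, f, g, h, i
  1-simplices (27): ac, ad, ae, af, ag, ai, bc, bd, be, bf, bg, bi, ce, cf, cg, ch, de, df, dh, di, eg, eh, fh, fi, gh, gi, hi
  2-simplices (18): acf, acg, ade, adi, aeg, afi, bce, bcf, bdf, bdi, beg, bgi, ceh, cgh, deh, dfh, fhi, ghi

giving chain groups C_0 ≅ Z^9, C_1 ≅ Z^27, C_2 ≅ Z^18.

∂_1: C_1 → C_0 maps an edge to its endpoints' difference, ∂[p,q] = q − p. For instance
  ∂be = e − b.
The 9×27 boundary matrix has rank 8 and Smith normal form diag(1,1,1,1,1,1,1,1).

∂_2: C_2 → C_1 sends each 2-simplex [p,q,r] to [q,r] − [p,r] + [p,q]. For instance
  ∂bdf = df − bf + bd,
  ∂aeg = eg − ag + ae.
The 27×18 boundary matrix has rank 18 and Smith normal form diag(1,1,1,1,1,1,1,1,1,1,1,1,1,1,1,1,1,2).

From H_k ≅ ker(∂_k) / im(∂_{k+1}) we obtain:

  H_0: rank C_0 − rank ∂_1 = 9 − 8 = 1, and the invariant factors of ∂_1 are all 1, so H_0 = Z.
  H_1: rank ker ∂_1 − rank ∂_2 = (27 − 8) − 18 = 1, and ∂_2 has invariant factor 2 > 1, so H_1 = Z ⊕ Z_2.
  H_2: rank ker ∂_2 − rank ∂_3 = (18 − 18) − 0 = 0, and there is no ∂_3, so H_2 = 0.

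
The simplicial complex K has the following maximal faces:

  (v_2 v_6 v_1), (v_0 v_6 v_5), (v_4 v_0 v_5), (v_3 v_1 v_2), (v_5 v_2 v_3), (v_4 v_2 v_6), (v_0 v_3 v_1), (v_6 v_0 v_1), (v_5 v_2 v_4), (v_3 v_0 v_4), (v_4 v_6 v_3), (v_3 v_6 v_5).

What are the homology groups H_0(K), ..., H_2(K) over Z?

H_0 ≅ Z,  H_1 ≅ Z/2Z,  H_2 = 0.

We work with the vertex ordering v_0 < v_1 < v_2 < v_3 < v_4 < v_5 < v_6. The simplices of K, each written with vertices in increasing order, are:

  0-simplices (7): [v_0], [v_1], [v_2], [v_3], [v_4], [v_5], [v_6]
  1-simplices (18): (18 of them)
  2-simplices (12): (12 of them)

so the chain groups are C_0 ≅ Z^7, C_1 ≅ Z^18, C_2 ≅ Z^12.

The boundary map ∂_1: C_1 → C_0 sends each edge [p,q] (with p < q) to q − p. For instance
  ∂[v_1,v_2] = [v_2] − [v_1].
As a 7×18 matrix over Z this has rank 6, with invariant factors (1,1,1,1,1,1).

Boundary ∂_2: C_2 → C_1 acts by ∂[p,q,r] = [q,r] − [p,r] + [p,q]. For instance
  ∂[v_2,v_3,v_5] = [v_3,v_5] − [v_2,v_5] + [v_2,v_3],
  ∂[v_3,v_4,v_6] = [v_4,v_6] − [v_3,v_6] + [v_3,v_4].
The resulting 18×12 matrix has rank 12, and its Smith normal form has invariant factors (1,1,1,1,1,1,1,1,1,1,1,2).

Now H_k = ker ∂_k / im ∂_{k+1}, so:

  H_0: rank C_0 − rank ∂_1 = 7 − 6 = 1, and the invariant factors of ∂_1 are all 1, so H_0 ≅ Z.
  H_1: rank ker ∂_1 − rank ∂_2 = (18 − 6) − 12 = 0, and ∂_2 has invariant factor 2 > 1, so H_1 ≅ Z/2Z.
  H_2: rank ker ∂_2 − rank ∂_3 = (12 − 12) − 0 = 0, and there is no ∂_3, so H_2 ≅ 0.

(K is a triangulation of the real projective plane RP^2.)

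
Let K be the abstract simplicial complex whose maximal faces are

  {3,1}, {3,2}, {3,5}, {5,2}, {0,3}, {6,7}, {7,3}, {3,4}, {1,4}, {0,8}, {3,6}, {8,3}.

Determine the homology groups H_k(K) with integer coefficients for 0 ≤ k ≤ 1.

K has 9 vertices, 12 edges.
rank ∂_0 = 0, rank ∂_1 = 8 ⇒ b_0 = 9 − 0 − 8 = 1; all invariant factors of ∂_1 are 1 so no torsion. So H_0 = Z.
rank ∂_1 = 8, rank ∂_2 = 0 ⇒ b_1 = 12 − 8 − 0 = 4. So H_1 = Z^4.

H_0 ≅ Z,  H_1 ≅ Z^4.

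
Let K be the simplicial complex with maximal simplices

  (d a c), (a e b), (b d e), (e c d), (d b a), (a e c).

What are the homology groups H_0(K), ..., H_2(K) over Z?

H_0 ≅ Z,  H_1 = 0,  H_2 ≅ Z.

Take the total order a < b < c < d < e on the vertex set. Then K (dimension 2) consists of the simplices:

  0-simplices (5): a, b, c, d, e
  1-simplices (9): ab, ac, ad, ae, bd, be, cd, ce, de
  2-simplices (6): abd, abe, acd, ace, bde, cde

Hence C_0 ≅ Z^5, C_1 ≅ Z^9, C_2 ≅ Z^6.

Boundary ∂_1: C_1 → C_0 sends each edge [p,q] (with p < q) to q − p. For instance
  ∂de = e − d.
The 5×9 boundary matrix has rank 4 and Smith normal form diag(1,1,1,1).

∂_2: C_2 → C_1 sends each 2-simplex [p,q,r] to [q,r] − [p,r] + [p,q]. For instance
  ∂acd = cd − ad + ac,
  ∂abd = bd − ad + ab.
This gives a 9×6 integer matrix of rank 5; reducing to Smith normal form yields diagonal entries (1,1,1,1,1).

Reading off H_k = ker ∂_k / im ∂_{k+1}:

  H_0: rank C_0 − rank ∂_1 = 5 − 4 = 1, and the invariant factors of ∂_1 are all 1, so H_0 ≅ Z.
  H_1: rank ker ∂_1 − rank ∂_2 = (9 − 4) − 5 = 0, and the invariant factors of ∂_2 are all 1, so H_1 ≅ 0.
  H_2: rank ker ∂_2 − rank ∂_3 = (6 − 5) − 0 = 1, and there is no ∂_3, so H_2 ≅ Z.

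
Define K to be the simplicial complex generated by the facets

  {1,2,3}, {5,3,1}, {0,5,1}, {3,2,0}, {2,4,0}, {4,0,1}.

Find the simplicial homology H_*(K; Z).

Take the total order 0 < 1 < 2 < 3 < 4 < 5 on the vertex set. Then K (dimension 2) consists of the simplices:

  0-simplices (6): [0], [1], [2], [3], [4], [5]
  1-simplices (12): [0,1], [0,2], [0,3], [0,4], [0,5], [1,2], [1,3], [1,4], [1,5], [2,3], [2,4], [3,5]
  2-simplices (6): [0,1,4], [0,1,5], [0,2,3], [0,2,4], [1,2,3], [1,3,5]

giving chain groups C_0 ≅ Z^6, C_1 ≅ Z^12, C_2 ≅ Z^6.

The boundary map ∂_1: C_1 → C_0 sends each edge [p,q] (with p < q) to q − p. For instance
  ∂[3,5] = [5] − [3].
As a 6×12 matrix over Z this has rank 5, with invariant factors (1,1,1,1,1).

Boundary ∂_2: C_2 → C_1 sends each 2-simplex [p,q,r] to [q,r] − [p,r] + [p,q]. For instance
  ∂[0,2,3] = [2,3] − [0,3] + [0,2],
  ∂[1,3,5] = [3,5] − [1,5] + [1,3].
As a 12×6 matrix over Z this has rank 6, with invariant factors (1,1,1,1,1,1).

Reading off H_k = ker ∂_k / im ∂_{k+1}:

  H_0: rank C_0 − rank ∂_1 = 6 − 5 = 1, and the invariant factors of ∂_1 are all 1, so H_0 = Z.
  H_1: rank ker ∂_1 − rank ∂_2 = (12 − 5) − 6 = 1, and the invariant factors of ∂_2 are all 1, so H_1 = Z.
  H_2: rank ker ∂_2 − rank ∂_3 = (6 − 6) − 0 = 0, and there is no ∂_3, so H_2 = 0.

As a check, the Euler characteristic is 6 − 12 + 6 = 0, which agrees with 1 − 1 + 0 = 0.
(K is a triangulation of the cylinder S^1 x I.)

H_0 ≅ Z,  H_1 ≅ Z,  H_2 = 0.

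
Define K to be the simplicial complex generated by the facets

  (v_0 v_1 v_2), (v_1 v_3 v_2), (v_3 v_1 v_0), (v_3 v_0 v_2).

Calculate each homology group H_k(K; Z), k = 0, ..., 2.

K has 4 vertices, 6 edges, 4 triangles.
rank ∂_0 = 0, rank ∂_1 = 3 ⇒ b_0 = 4 − 0 − 3 = 1; all invariant factors of ∂_1 are 1 so no torsion. So H_0 ≅ Z.
rank ∂_1 = 3, rank ∂_2 = 3 ⇒ b_1 = 6 − 3 − 3 = 0; all invariant factors of ∂_2 are 1 so no torsion. So H_1 ≅ 0.
rank ∂_2 = 3, rank ∂_3 = 0 ⇒ b_2 = 4 − 3 − 0 = 1. So H_2 ≅ Z.

H_0 = Z,  H_1 = 0,  H_2 = Z.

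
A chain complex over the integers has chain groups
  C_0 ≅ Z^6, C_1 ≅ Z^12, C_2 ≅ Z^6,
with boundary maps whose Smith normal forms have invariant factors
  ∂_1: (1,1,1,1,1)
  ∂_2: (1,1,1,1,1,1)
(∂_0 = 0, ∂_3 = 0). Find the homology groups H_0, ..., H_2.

H_0 = Z,  H_1 = Z,  H_2 = 0.

H_0: b_0 = 6 − 0 − 5 = 1; torsion from ∂_1 factors > 1: none. So H_0 = Z.
H_1: b_1 = 12 − 5 − 6 = 1; torsion from ∂_2 factors > 1: none. So H_1 = Z.
H_2: b_2 = 6 − 6 − 0 = 0; torsion from ∂_3 factors > 1: none. So H_2 = 0.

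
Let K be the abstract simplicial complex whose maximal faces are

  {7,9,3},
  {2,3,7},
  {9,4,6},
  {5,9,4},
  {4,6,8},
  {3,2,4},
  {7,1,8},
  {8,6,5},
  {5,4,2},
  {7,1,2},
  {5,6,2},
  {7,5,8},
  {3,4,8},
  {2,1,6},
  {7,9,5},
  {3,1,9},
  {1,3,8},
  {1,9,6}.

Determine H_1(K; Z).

Take the total order 1 < 2 < 3 < 4 < 5 < 6 < 7 < 8 < 9 on the vertex set. Then K (dimension 2) consists of the simplices:

  0-simplices (9): [1], [2], [3], [4], [5], [6], [7], [8], [9]
  1-simplices (27): (27 of them)
  2-simplices (18): [1,2,6], [1,2,7], [1,3,8], [1,3,9], [1,6,9], [1,7,8], [2,3,4], [2,3,7], [2,4,5], [2,5,6], [3,4,8], [3,7,9], [4,5,9], [4,6,8], [4,6,9], [5,6,8], [5,7,8], [5,7,9]

Hence C_0 ≅ Z^9, C_1 ≅ Z^27, C_2 ≅ Z^18.

Boundary ∂_1: C_1 → C_0 maps an edge to its endpoints' difference, ∂[p,q] = q − p.
The 9×27 boundary matrix has rank 8 and Smith normal form diag(1,1,1,1,1,1,1,1).

∂_2: C_2 → C_1 sends each 2-simplex [p,q,r] to [q,r] − [p,r] + [p,q]. For instance
  ∂[3,4,8] = [4,8] − [3,8] + [3,4],
  ∂[4,6,8] = [6,8] − [4,8] + [4,6].
This gives a 27×18 integer matrix of rank 18; reducing to Smith normal form yields diagonal entries (1,1,1,1,1,1,1,1,1,1,1,1,1,1,1,1,1,2).

Reading off H_k = ker ∂_k / im ∂_{k+1}:

  H_1: rank ker ∂_1 − rank ∂_2 = (27 − 8) − 18 = 1, and ∂_2 has invariant factor 2 > 1, so H_1 = Z ⊕ Z/2.

H_1 = Z ⊕ Z/2.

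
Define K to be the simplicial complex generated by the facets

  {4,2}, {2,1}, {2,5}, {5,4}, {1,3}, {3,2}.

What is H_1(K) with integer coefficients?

We work with the vertex ordering 1 < 2 < 3 < 4 < 5. The simplices of K, each written with vertices in increasing order, are:

  0-simplices (5): [1], [2], [3], [4], [5]
  1-simplices (6): [1,2], [1,3], [2,3], [2,4], [2,5], [4,5]

giving chain groups C_0 ≅ Z^5, C_1 ≅ Z^6.

The boundary map ∂_1: C_1 → C_0 sends each edge [p,q] (with p < q) to q − p. For instance
  ∂[2,5] = [5] − [2].
The 5×6 boundary matrix has rank 4 and Smith normal form diag(1,1,1,1).

From H_k ≅ ker(∂_k) / im(∂_{k+1}) we obtain:

  H_1: rank ker ∂_1 − rank ∂_2 = (6 − 4) − 0 = 2, and there is no ∂_2, so H_1 ≅ Z^2.

H_1 = Z^2.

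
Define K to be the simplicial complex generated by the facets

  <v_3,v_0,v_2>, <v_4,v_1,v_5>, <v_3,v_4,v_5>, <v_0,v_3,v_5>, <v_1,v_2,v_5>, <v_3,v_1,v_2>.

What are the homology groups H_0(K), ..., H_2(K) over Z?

H_0 ≅ Z,  H_1 ≅ Z,  H_2 = 0.

We work with the vertex ordering v_0 < v_1 < v_2 < v_3 < v_4 < v_5. The simplices of K, each written with vertices in increasing order, are:

  0-simplices (6): [v_0], [v_1], [v_2], [v_3], [v_4], [v_5]
  1-simplices (12): [v_0,v_2], [v_0,v_3], [v_0,v_5], [v_1,v_2], [v_1,v_3], [v_1,v_4], [v_1,v_5], [v_2,v_3], [v_2,v_5], [v_3,v_4], [v_3,v_5], [v_4,v_5]
  2-simplices (6): [v_0,v_2,v_3], [v_0,v_3,v_5], [v_1,v_2,v_3], [v_1,v_2,v_5], [v_1,v_4,v_5], [v_3,v_4,v_5]

giving chain groups C_0 ≅ Z^6, C_1 ≅ Z^12, C_2 ≅ Z^6.

Boundary ∂_1: C_1 → C_0 maps an edge to its endpoints' difference, ∂[p,q] = q − p. For instance
  ∂[v_2,v_5] = [v_5] − [v_2].
The 6×12 boundary matrix has rank 5 and Smith normal form diag(1,1,1,1,1).

Boundary ∂_2: C_2 → C_1 acts by ∂[p,q,r] = [q,r] − [p,r] + [p,q]. For instance
  ∂[v_3,v_4,v_5] = [v_4,v_5] − [v_3,v_5] + [v_3,v_4],
  ∂[v_0,v_3,v_5] = [v_3,v_5] − [v_0,v_5] + [v_0,v_3].
The resulting 12×6 matrix has rank 6, and its Smith normal form has invariant factors (1,1,1,1,1,1).

Reading off H_k = ker ∂_k / im ∂_{k+1}:

  H_0: rank C_0 − rank ∂_1 = 6 − 5 = 1, and the invariant factors of ∂_1 are all 1, so H_0 ≅ Z.
  H_1: rank ker ∂_1 − rank ∂_2 = (12 − 5) − 6 = 1, and the invariant factors of ∂_2 are all 1, so H_1 ≅ Z.
  H_2: rank ker ∂_2 − rank ∂_3 = (6 − 6) − 0 = 0, and there is no ∂_3, so H_2 ≅ 0.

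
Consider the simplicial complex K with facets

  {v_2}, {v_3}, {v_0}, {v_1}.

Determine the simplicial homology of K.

H_0 ≅ Z^4.

Fix the vertex order v_0 < v_1 < v_2 < v_3 and write every simplex with vertices in increasing order. Then dim K = 0 and the simplices of K are:

  0-simplices (4): [v_0], [v_1], [v_2], [v_3]

Hence C_0 ≅ Z^4.

Computing H_k = (kernel of ∂_k) / (image of ∂_{k+1}):

  H_0: rank C_0 − rank ∂_1 = 4 − 0 = 4, and there is no ∂_1, so H_0 ≅ Z^4.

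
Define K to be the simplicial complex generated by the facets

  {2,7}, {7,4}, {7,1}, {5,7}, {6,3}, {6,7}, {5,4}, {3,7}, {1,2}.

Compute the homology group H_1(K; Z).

Take the total order 1 < 2 < 3 < 4 < 5 < 6 < 7 on the vertex set. Then K (dimension 1) consists of the simplices:

  0-simplices (7): [1], [2], [3], [4], [5], [6], [7]
  1-simplices (9): [1,2], [1,7], [2,7], [3,6], [3,7], [4,5], [4,7], [5,7], [6,7]

Hence C_0 ≅ Z^7, C_1 ≅ Z^9.

The boundary map ∂_1: C_1 → C_0 sends each edge [p,q] (with p < q) to q − p.
As a 7×9 matrix over Z this has rank 6, with invariant factors (1,1,1,1,1,1).

Computing H_k = (kernel of ∂_k) / (image of ∂_{k+1}):

  H_1: rank ker ∂_1 − rank ∂_2 = (9 − 6) − 0 = 3, and there is no ∂_2, so H_1 ≅ Z^3.

(K is a triangulation of a wedge of 3 circles.)

H_1 ≅ Z^3.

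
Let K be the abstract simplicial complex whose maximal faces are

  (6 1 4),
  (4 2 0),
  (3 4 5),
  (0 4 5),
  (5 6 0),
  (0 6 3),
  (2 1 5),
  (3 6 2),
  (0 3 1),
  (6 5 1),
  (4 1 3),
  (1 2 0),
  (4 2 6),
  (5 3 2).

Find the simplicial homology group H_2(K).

H_2 ≅ Z.

K has 7 vertices, 21 edges, 14 triangles.
rank ∂_2 = 13, rank ∂_3 = 0 ⇒ b_2 = 14 − 13 − 0 = 1. So H_2 ≅ Z.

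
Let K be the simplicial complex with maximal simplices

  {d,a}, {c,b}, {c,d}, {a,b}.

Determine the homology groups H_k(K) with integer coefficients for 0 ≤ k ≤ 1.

Take the total order a < b < c < d on the vertex set. Then K (dimension 1) consists of the simplices:

  0-simplices (4): a, b, c, d
  1-simplices (4): ab, ad, bc, cd

so the chain groups are C_0 ≅ Z^4, C_1 ≅ Z^4.

Boundary ∂_1: C_1 → C_0 is given by ∂[p,q] = [q] − [p]. For instance
  ∂bc = c − b.
The 4×4 boundary matrix has rank 3 and Smith normal form diag(1,1,1).

From H_k ≅ ker(∂_k) / im(∂_{k+1}) we obtain:

  H_0: rank C_0 − rank ∂_1 = 4 − 3 = 1, and the invariant factors of ∂_1 are all 1, so H_0 ≅ Z.
  H_1: rank ker ∂_1 − rank ∂_2 = (4 − 3) − 0 = 1, and there is no ∂_2, so H_1 ≅ Z.

H_0 = Z,  H_1 = Z.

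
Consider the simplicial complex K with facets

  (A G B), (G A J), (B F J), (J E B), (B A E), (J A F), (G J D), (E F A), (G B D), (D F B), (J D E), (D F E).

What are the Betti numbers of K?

b_0 = 1, b_1 = 0, b_2 = 0.

Order the vertices as A < B < D < E < F < G < J. Listing each simplex with vertices in this order, K has dimension 2 with simplices:

  0-simplices (7): A, B, D, E, F, G, J
  1-simplices (18): AB, AE, AF, AG, AJ, BD, BE, BF, BG, BJ, DE, DF, DG, DJ, EF, EJ, FJ, GJ
  2-simplices (12): ABE, ABG, AEF, AFJ, AGJ, BDF, BDG, BEJ, BFJ, DEF, DEJ, DGJ

so the chain groups are C_0 ≅ Z^7, C_1 ≅ Z^18, C_2 ≅ Z^12.

∂_1: C_1 → C_0 sends each edge [p,q] (with p < q) to q − p.
The resulting 7×18 matrix has rank 6, and its Smith normal form has invariant factors (1,1,1,1,1,1).

∂_2: C_2 → C_1 maps a triangle to the signed sum of its edges. For instance
  ∂ABE = BE − AE + AB,
  ∂DGJ = GJ − DJ + DG.
The resulting 18×12 matrix has rank 12, and its Smith normal form has invariant factors (1,1,1,1,1,1,1,1,1,1,1,2).

Now H_k = ker ∂_k / im ∂_{k+1}, so:

  H_0: rank C_0 − rank ∂_1 = 7 − 6 = 1, and the invariant factors of ∂_1 are all 1, so H_0 ≅ Z.
  H_1: rank ker ∂_1 − rank ∂_2 = (18 − 6) − 12 = 0, and ∂_2 has invariant factor 2 > 1, so H_1 ≅ Z/2Z.
  H_2: rank ker ∂_2 − rank ∂_3 = (12 − 12) − 0 = 0, and there is no ∂_3, so H_2 ≅ 0.

Hence the Betti numbers are b_0 = 1, b_1 = 0, b_2 = 0.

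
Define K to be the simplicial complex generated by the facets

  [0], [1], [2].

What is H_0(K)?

Take the total order 0 < 1 < 2 on the vertex set. Then K (dimension 0) consists of the simplices:

  0-simplices (3): [0], [1], [2]

Hence C_0 ≅ Z^3.

Now H_k = ker ∂_k / im ∂_{k+1}, so:

  H_0: rank C_0 − rank ∂_1 = 3 − 0 = 3, and there is no ∂_1, so H_0 ≅ Z^3.

(K is a triangulation of a set of 3 points.)

H_0 = Z^3.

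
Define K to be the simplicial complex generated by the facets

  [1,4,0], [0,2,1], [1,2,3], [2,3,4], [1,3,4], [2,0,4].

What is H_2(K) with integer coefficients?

Take the total order 0 < 1 < 2 < 3 < 4 on the vertex set. Then K (dimension 2) consists of the simplices:

  0-simplices (5): [0], [1], [2], [3], [4]
  1-simplices (9): [0,1], [0,2], [0,4], [1,2], [1,3], [1,4], [2,3], [2,4], [3,4]
  2-simplices (6): [0,1,2], [0,1,4], [0,2,4], [1,2,3], [1,3,4], [2,3,4]

so the chain groups are C_0 ≅ Z^5, C_1 ≅ Z^9, C_2 ≅ Z^6.

The boundary map ∂_1: C_1 → C_0 is given by ∂[p,q] = [q] − [p].
The resulting 5×9 matrix has rank 4, and its Smith normal form has invariant factors (1,1,1,1).

The boundary map ∂_2: C_2 → C_1 sends each 2-simplex [p,q,r] to [q,r] − [p,r] + [p,q]. For instance
  ∂[2,3,4] = [3,4] − [2,4] + [2,3],
  ∂[1,3,4] = [3,4] − [1,4] + [1,3].
As a 9×6 matrix over Z this has rank 5, with invariant factors (1,1,1,1,1).

Computing H_k = (kernel of ∂_k) / (image of ∂_{k+1}):

  H_2: rank ker ∂_2 − rank ∂_3 = (6 − 5) − 0 = 1, and there is no ∂_3, so H_2 = Z.

(K is a triangulation of the 2-sphere S^2.)

H_2 ≅ Z.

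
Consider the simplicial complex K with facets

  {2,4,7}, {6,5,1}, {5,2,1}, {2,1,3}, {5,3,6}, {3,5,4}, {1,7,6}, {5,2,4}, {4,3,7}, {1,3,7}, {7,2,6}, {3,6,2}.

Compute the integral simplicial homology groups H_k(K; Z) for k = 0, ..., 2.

Take the total order 1 < 2 < 3 < 4 < 5 < 6 < 7 on the vertex set. Then K (dimension 2) consists of the simplices:

  0-simplices (7): [1], [2], [3], [4], [5], [6], [7]
  1-simplices (18): [1,2], [1,3], [1,5], [1,6], [1,7], [2,3], [2,4], [2,5], [2,6], [2,7], [3,4], [3,5], [3,6], [3,7], [4,5], [4,7], [5,6], [6,7]
  2-simplices (12): [1,2,3], [1,2,5], [1,3,7], [1,5,6], [1,6,7], [2,3,6], [2,4,5], [2,4,7], [2,6,7], [3,4,5], [3,4,7], [3,5,6]

so the chain groups are C_0 ≅ Z^7, C_1 ≅ Z^18, C_2 ≅ Z^12.

∂_1: C_1 → C_0 sends each edge [p,q] (with p < q) to q − p.
The 7×18 boundary matrix has rank 6 and Smith normal form diag(1,1,1,1,1,1).

Boundary ∂_2: C_2 → C_1 maps a triangle to the signed sum of its edges. For instance
  ∂[2,3,6] = [3,6] − [2,6] + [2,3],
  ∂[1,6,7] = [6,7] − [1,7] + [1,6].
The 18×12 boundary matrix has rank 12 and Smith normal form diag(1,1,1,1,1,1,1,1,1,1,1,2).

Now H_k = ker ∂_k / im ∂_{k+1}, so:

  H_0: rank C_0 − rank ∂_1 = 7 − 6 = 1, and the invariant factors of ∂_1 are all 1, so H_0 = Z.
  H_1: rank ker ∂_1 − rank ∂_2 = (18 − 6) − 12 = 0, and ∂_2 has invariant factor 2 > 1, so H_1 = Z_2.
  H_2: rank ker ∂_2 − rank ∂_3 = (12 − 12) − 0 = 0, and there is no ∂_3, so H_2 = 0.

As a check, the Euler characteristic is 7 − 18 + 12 = 1, which agrees with 1 − 0 + 0 = 1.
(K is a triangulation of the real projective plane RP^2.)

H_0 ≅ Z,  H_1 ≅ Z_2,  H_2 = 0.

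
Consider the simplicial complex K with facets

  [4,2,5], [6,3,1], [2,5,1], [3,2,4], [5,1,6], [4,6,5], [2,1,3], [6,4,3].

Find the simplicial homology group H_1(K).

H_1 ≅ 0.

Fix the vertex order 1 < 2 < 3 < 4 < 5 < 6 and write every simplex with vertices in increasing order. Then dim K = 2 and the simplices of K are:

  0-simplices (6): [1], [2], [3], [4], [5], [6]
  1-simplices (12): [1,2], [1,3], [1,5], [1,6], [2,3], [2,4], [2,5], [3,4], [3,6], [4,5], [4,6], [5,6]
  2-simplices (8): [1,2,3], [1,2,5], [1,3,6], [1,5,6], [2,3,4], [2,4,5], [3,4,6], [4,5,6]

giving chain groups C_0 ≅ Z^6, C_1 ≅ Z^12, C_2 ≅ Z^8.

The boundary map ∂_1: C_1 → C_0 sends each edge [p,q] (with p < q) to q − p. For instance
  ∂[1,3] = [3] − [1].
This gives a 6×12 integer matrix of rank 5; reducing to Smith normal form yields diagonal entries (1,1,1,1,1).

∂_2: C_2 → C_1 maps a triangle to the signed sum of its edges. For instance
  ∂[1,3,6] = [3,6] − [1,6] + [1,3],
  ∂[4,5,6] = [5,6] − [4,6] + [4,5].
As a 12×8 matrix over Z this has rank 7, with invariant factors (1,1,1,1,1,1,1).

Reading off H_k = ker ∂_k / im ∂_{k+1}:

  H_1: rank ker ∂_1 − rank ∂_2 = (12 − 5) − 7 = 0, and the invariant factors of ∂_2 are all 1, so H_1 = 0.

(K is a triangulation of the 2-sphere S^2.)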